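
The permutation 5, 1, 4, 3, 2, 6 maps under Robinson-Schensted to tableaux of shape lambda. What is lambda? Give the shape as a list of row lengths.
[3, 1, 1, 1]

Row-insert each entry into an empty tableau.

After inserting 5: P = [[5]].
After inserting 1: P = [[1], [5]].
After inserting 4: P = [[1, 4], [5]].
After inserting 3: P = [[1, 3], [4], [5]].
After inserting 2: P = [[1, 2], [3], [4], [5]].
After inserting 6: P = [[1, 2, 6], [3], [4], [5]].

The final insertion tableau P = [[1, 2, 6], [3], [4], [5]] has shape [3, 1, 1, 1].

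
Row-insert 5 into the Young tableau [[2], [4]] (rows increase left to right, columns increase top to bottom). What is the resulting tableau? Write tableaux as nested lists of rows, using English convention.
[[2, 5], [4]]

5 is larger than every entry of row 1, so it is appended to row 1. The new tableau is [[2, 5], [4]].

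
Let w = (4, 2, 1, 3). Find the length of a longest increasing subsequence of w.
2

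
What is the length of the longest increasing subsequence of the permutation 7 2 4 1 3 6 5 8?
4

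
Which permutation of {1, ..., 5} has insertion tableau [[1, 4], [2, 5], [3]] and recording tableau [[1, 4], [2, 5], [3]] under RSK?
3 2 1 5 4

Reverse RSK: for i = n, n-1, ..., 1, locate i in Q, remove the corresponding corner cell from P, and reverse-bump its entry up through P; the value ejected from row 1 is w(i).

So w = 3 2 1 5 4.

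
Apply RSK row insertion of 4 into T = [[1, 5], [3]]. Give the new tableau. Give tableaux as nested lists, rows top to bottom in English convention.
[[1, 4], [3, 5]]

In row 1, 4 replaces 5 (the leftmost entry greater than 4); 5 is bumped to row 2. 5 is appended to row 2. The new tableau is [[1, 4], [3, 5]].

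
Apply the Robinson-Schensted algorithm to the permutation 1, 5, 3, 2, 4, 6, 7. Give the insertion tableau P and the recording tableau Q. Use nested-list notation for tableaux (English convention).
Insert each entry of the permutation into P by Schensted row insertion, recording in Q the position of each new cell.

After inserting 1: P = [[1]].
After inserting 5: P = [[1, 5]].
After inserting 3: P = [[1, 3], [5]].
After inserting 2: P = [[1, 2], [3], [5]].
After inserting 4: P = [[1, 2, 4], [3], [5]].
After inserting 6: P = [[1, 2, 4, 6], [3], [5]].
After inserting 7: P = [[1, 2, 4, 6, 7], [3], [5]].

So P = [[1, 2, 4, 6, 7], [3], [5]], Q = [[1, 2, 5, 6, 7], [3], [4]].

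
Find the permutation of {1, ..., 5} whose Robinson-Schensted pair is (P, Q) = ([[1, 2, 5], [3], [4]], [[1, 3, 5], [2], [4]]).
Reverse the RSK construction: for i from n down to 1, find the cell of Q containing i, remove the entry at that cell from P, and reverse-bump it up through P; the value ejected from row 1 is w(i).

Step i=5: Q has 5 at row 1, column 3; remove that cell from P, ejecting 5. So w(5) = 5. P is now [[1, 2], [3], [4]].
Step i=4: Q has 4 at row 3, column 1; remove 4 from row 3 of P and reverse-bump: 4 enters row 2 and ejects 3; 3 enters row 1 and ejects 2. So w(4) = 2. P is now [[1, 3], [4]].
Step i=3: Q has 3 at row 1, column 2; remove that cell from P, ejecting 3. So w(3) = 3. P is now [[1], [4]].
Step i=2: Q has 2 at row 2, column 1; remove 4 from row 2 of P and reverse-bump: 4 enters row 1 and ejects 1. So w(2) = 1. P is now [[4]].
Step i=1: Q has 1 at row 1, column 1; remove that cell from P, ejecting 4. So w(1) = 4. P is now [].

So w = 4 1 3 2 5.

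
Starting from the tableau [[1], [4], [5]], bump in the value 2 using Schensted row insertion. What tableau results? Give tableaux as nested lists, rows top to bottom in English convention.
[[1, 2], [4], [5]]

2 is larger than every entry of row 1, so it is appended to row 1. The new tableau is [[1, 2], [4], [5]].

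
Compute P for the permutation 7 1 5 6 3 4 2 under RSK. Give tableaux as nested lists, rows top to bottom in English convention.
P = [[1, 2, 4], [3, 6], [5], [7]]

Insert 7: appended to row 1. P = [[7]].
Insert 1: 1 bumps 7 from row 1; 7 starts row 2. P = [[1], [7]].
Insert 5: appended to row 1. P = [[1, 5], [7]].
Insert 6: appended to row 1. P = [[1, 5, 6], [7]].
Insert 3: 3 bumps 5 from row 1; 5 bumps 7 from row 2; 7 starts row 3. P = [[1, 3, 6], [5], [7]].
Insert 4: 4 bumps 6 from row 1; 6 appends to row 2. P = [[1, 3, 4], [5, 6], [7]].
Insert 2: 2 bumps 3 from row 1; 3 bumps 5 from row 2; 5 bumps 7 from row 3; 7 starts row 4. P = [[1, 2, 4], [3, 6], [5], [7]].

So P = [[1, 2, 4], [3, 6], [5], [7]].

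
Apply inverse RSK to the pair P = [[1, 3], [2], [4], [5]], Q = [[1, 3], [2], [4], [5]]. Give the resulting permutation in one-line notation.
5 2 4 3 1

Reverse RSK: for i = n, n-1, ..., 1, locate i in Q, remove the corresponding corner cell from P, and reverse-bump its entry up through P; the value ejected from row 1 is w(i).

So w = 5 2 4 3 1.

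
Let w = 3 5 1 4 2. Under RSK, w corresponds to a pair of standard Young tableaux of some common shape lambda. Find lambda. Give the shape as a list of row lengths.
[2, 2, 1]

RSK row insertion gives P = [[1, 2], [3, 4], [5]], which has shape [2, 2, 1].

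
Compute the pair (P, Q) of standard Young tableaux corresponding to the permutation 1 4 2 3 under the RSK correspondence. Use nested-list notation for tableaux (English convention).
P = [[1, 2, 3], [4]], Q = [[1, 2, 4], [3]]

Insert each entry of the permutation into P by Schensted row insertion, recording in Q the position of each new cell.

Insert 1: appended to row 1. P = [[1]].
Insert 4: appended to row 1. P = [[1, 4]].
Insert 2: 2 bumps 4 from row 1; 4 starts row 2. P = [[1, 2], [4]].
Insert 3: appended to row 1. P = [[1, 2, 3], [4]].

So P = [[1, 2, 3], [4]], Q = [[1, 2, 4], [3]].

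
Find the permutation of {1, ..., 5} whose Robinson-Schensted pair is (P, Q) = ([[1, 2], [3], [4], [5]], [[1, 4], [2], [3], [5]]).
Reverse the RSK construction: for i from n down to 1, find the cell of Q containing i, remove the entry at that cell from P, and reverse-bump it up through P; the value ejected from row 1 is w(i).

Step i=5: Q has 5 at row 4, column 1; remove 5 from row 4 of P and reverse-bump: 5 enters row 3 and ejects 4; 4 enters row 2 and ejects 3; 3 enters row 1 and ejects 2. So w(5) = 2. P is now [[1, 3], [4], [5]].
Step i=4: Q has 4 at row 1, column 2; remove that cell from P, ejecting 3. So w(4) = 3. P is now [[1], [4], [5]].
Step i=3: Q has 3 at row 3, column 1; remove 5 from row 3 of P and reverse-bump: 5 enters row 2 and ejects 4; 4 enters row 1 and ejects 1. So w(3) = 1. P is now [[4], [5]].
Step i=2: Q has 2 at row 2, column 1; remove 5 from row 2 of P and reverse-bump: 5 enters row 1 and ejects 4. So w(2) = 4. P is now [[5]].
Step i=1: Q has 1 at row 1, column 1; remove that cell from P, ejecting 5. So w(1) = 5. P is now [].

So w = 5 4 1 3 2.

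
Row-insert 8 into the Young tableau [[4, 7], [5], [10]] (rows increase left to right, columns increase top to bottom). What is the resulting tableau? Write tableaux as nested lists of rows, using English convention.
8 is larger than every entry of row 1, so it is appended to row 1. The new tableau is [[4, 7, 8], [5], [10]].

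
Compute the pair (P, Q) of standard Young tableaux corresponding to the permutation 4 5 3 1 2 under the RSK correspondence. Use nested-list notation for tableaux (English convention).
Insert each entry of the permutation into P by Schensted row insertion, recording in Q the position of each new cell.

Insert 4: appended to row 1. P = [[4]], Q = [[1]].
Insert 5: appended to row 1. P = [[4, 5]], Q = [[1, 2]].
Insert 3: 3 bumps 4 from row 1; 4 starts row 2. P = [[3, 5], [4]], Q = [[1, 2], [3]].
Insert 1: 1 bumps 3 from row 1; 3 bumps 4 from row 2; 4 starts row 3. P = [[1, 5], [3], [4]], Q = [[1, 2], [3], [4]].
Insert 2: 2 bumps 5 from row 1; 5 appends to row 2. P = [[1, 2], [3, 5], [4]], Q = [[1, 2], [3, 5], [4]].

So P = [[1, 2], [3, 5], [4]], Q = [[1, 2], [3, 5], [4]].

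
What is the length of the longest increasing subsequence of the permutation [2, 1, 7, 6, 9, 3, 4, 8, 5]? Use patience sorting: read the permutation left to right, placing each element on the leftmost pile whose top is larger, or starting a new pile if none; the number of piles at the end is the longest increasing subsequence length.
2: new pile. tops = [2]
1: onto pile 1 (replacing 2). tops = [1]
7: new pile. tops = [1, 7]
6: onto pile 2 (replacing 7). tops = [1, 6]
9: new pile. tops = [1, 6, 9]
3: onto pile 2 (replacing 6). tops = [1, 3, 9]
4: onto pile 3 (replacing 9). tops = [1, 3, 4]
8: new pile. tops = [1, 3, 4, 8]
5: onto pile 4 (replacing 8). tops = [1, 3, 4, 5]

4 piles, so the longest increasing subsequence has length 4.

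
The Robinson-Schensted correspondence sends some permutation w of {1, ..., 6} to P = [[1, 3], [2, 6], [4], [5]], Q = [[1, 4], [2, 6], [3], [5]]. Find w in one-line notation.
Reverse the RSK construction: for i from n down to 1, find the cell of Q containing i, remove the entry at that cell from P, and reverse-bump it up through P; the value ejected from row 1 is w(i).

Step i=6: Q has 6 at row 2, column 2; remove 6 from row 2 of P and reverse-bump: 6 enters row 1 and ejects 3. So w(6) = 3. P is now [[1, 6], [2], [4], [5]].
Step i=5: Q has 5 at row 4, column 1; remove 5 from row 4 of P and reverse-bump: 5 enters row 3 and ejects 4; 4 enters row 2 and ejects 2; 2 enters row 1 and ejects 1. So w(5) = 1. P is now [[2, 6], [4], [5]].
Step i=4: Q has 4 at row 1, column 2; remove that cell from P, ejecting 6. So w(4) = 6. P is now [[2], [4], [5]].
Step i=3: Q has 3 at row 3, column 1; remove 5 from row 3 of P and reverse-bump: 5 enters row 2 and ejects 4; 4 enters row 1 and ejects 2. So w(3) = 2. P is now [[4], [5]].
Step i=2: Q has 2 at row 2, column 1; remove 5 from row 2 of P and reverse-bump: 5 enters row 1 and ejects 4. So w(2) = 4. P is now [[5]].
Step i=1: Q has 1 at row 1, column 1; remove that cell from P, ejecting 5. So w(1) = 5. P is now [].

So w = 5 4 2 6 1 3.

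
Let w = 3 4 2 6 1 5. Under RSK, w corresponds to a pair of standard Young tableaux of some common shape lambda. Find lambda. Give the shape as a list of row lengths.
[3, 2, 1]

Row-insert each entry into an empty tableau.

After inserting 3: P = [[3]].
After inserting 4: P = [[3, 4]].
After inserting 2: P = [[2, 4], [3]].
After inserting 6: P = [[2, 4, 6], [3]].
After inserting 1: P = [[1, 4, 6], [2], [3]].
After inserting 5: P = [[1, 4, 5], [2, 6], [3]].

The final insertion tableau P = [[1, 4, 5], [2, 6], [3]] has shape [3, 2, 1].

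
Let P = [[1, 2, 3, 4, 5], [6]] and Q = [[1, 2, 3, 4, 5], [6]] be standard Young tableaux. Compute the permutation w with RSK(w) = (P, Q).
1 2 3 4 6 5

Reverse the RSK construction: for i from n down to 1, find the cell of Q containing i, remove the entry at that cell from P, and reverse-bump it up through P; the value ejected from row 1 is w(i).

Step i=6: Q has 6 at row 2, column 1; remove 6 from row 2 of P and reverse-bump: 6 enters row 1 and ejects 5. So w(6) = 5. P is now [[1, 2, 3, 4, 6]].
Step i=5: Q has 5 at row 1, column 5; remove that cell from P, ejecting 6. So w(5) = 6. P is now [[1, 2, 3, 4]].
Step i=4: Q has 4 at row 1, column 4; remove that cell from P, ejecting 4. So w(4) = 4. P is now [[1, 2, 3]].
Step i=3: Q has 3 at row 1, column 3; remove that cell from P, ejecting 3. So w(3) = 3. P is now [[1, 2]].
Step i=2: Q has 2 at row 1, column 2; remove that cell from P, ejecting 2. So w(2) = 2. P is now [[1]].
Step i=1: Q has 1 at row 1, column 1; remove that cell from P, ejecting 1. So w(1) = 1. P is now [].

So w = 1 2 3 4 6 5.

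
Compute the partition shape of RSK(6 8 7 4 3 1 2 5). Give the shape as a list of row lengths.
[3, 2, 1, 1, 1]

RSK row insertion gives P = [[1, 2, 5], [3, 7], [4], [6], [8]], which has shape [3, 2, 1, 1, 1].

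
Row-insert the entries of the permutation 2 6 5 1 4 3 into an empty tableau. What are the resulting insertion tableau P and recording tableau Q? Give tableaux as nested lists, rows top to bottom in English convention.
Insert each entry of the permutation into P by Schensted row insertion, recording in Q the position of each new cell.

Insert 2: appended to row 1. P = [[2]].
Insert 6: appended to row 1. P = [[2, 6]].
Insert 5: 5 bumps 6 from row 1; 6 starts row 2. P = [[2, 5], [6]].
Insert 1: 1 bumps 2 from row 1; 2 bumps 6 from row 2; 6 starts row 3. P = [[1, 5], [2], [6]].
Insert 4: 4 bumps 5 from row 1; 5 appends to row 2. P = [[1, 4], [2, 5], [6]].
Insert 3: 3 bumps 4 from row 1; 4 bumps 5 from row 2; 5 bumps 6 from row 3; 6 starts row 4. P = [[1, 3], [2, 4], [5], [6]].

So P = [[1, 3], [2, 4], [5], [6]], Q = [[1, 2], [3, 5], [4], [6]].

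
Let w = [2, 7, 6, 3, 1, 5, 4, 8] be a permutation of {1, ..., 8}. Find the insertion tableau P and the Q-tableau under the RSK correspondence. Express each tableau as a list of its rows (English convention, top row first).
P = [[1, 3, 4, 8], [2, 5], [6], [7]], Q = [[1, 2, 6, 8], [3, 7], [4], [5]]

Insert each entry of the permutation into P by Schensted row insertion, recording in Q the position of each new cell.

After inserting 2: P = [[2]].
After inserting 7: P = [[2, 7]].
After inserting 6: P = [[2, 6], [7]].
After inserting 3: P = [[2, 3], [6], [7]].
After inserting 1: P = [[1, 3], [2], [6], [7]].
After inserting 5: P = [[1, 3, 5], [2], [6], [7]].
After inserting 4: P = [[1, 3, 4], [2, 5], [6], [7]].
After inserting 8: P = [[1, 3, 4, 8], [2, 5], [6], [7]].

So P = [[1, 3, 4, 8], [2, 5], [6], [7]], Q = [[1, 2, 6, 8], [3, 7], [4], [5]].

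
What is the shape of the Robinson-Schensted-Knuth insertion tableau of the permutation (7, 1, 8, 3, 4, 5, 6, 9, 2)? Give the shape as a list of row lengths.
Row-insert each entry into an empty tableau.

After inserting 7: P = [[7]].
After inserting 1: P = [[1], [7]].
After inserting 8: P = [[1, 8], [7]].
After inserting 3: P = [[1, 3], [7, 8]].
After inserting 4: P = [[1, 3, 4], [7, 8]].
After inserting 5: P = [[1, 3, 4, 5], [7, 8]].
After inserting 6: P = [[1, 3, 4, 5, 6], [7, 8]].
After inserting 9: P = [[1, 3, 4, 5, 6, 9], [7, 8]].
After inserting 2: P = [[1, 2, 4, 5, 6, 9], [3, 8], [7]].

The final insertion tableau P = [[1, 2, 4, 5, 6, 9], [3, 8], [7]] has shape [6, 2, 1].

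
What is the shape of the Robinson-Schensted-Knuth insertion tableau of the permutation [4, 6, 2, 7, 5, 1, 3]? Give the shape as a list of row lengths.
Row-insert each entry into an empty tableau.

After inserting 4: P = [[4]].
After inserting 6: P = [[4, 6]].
After inserting 2: P = [[2, 6], [4]].
After inserting 7: P = [[2, 6, 7], [4]].
After inserting 5: P = [[2, 5, 7], [4, 6]].
After inserting 1: P = [[1, 5, 7], [2, 6], [4]].
After inserting 3: P = [[1, 3, 7], [2, 5], [4, 6]].

The final insertion tableau P = [[1, 3, 7], [2, 5], [4, 6]] has shape [3, 2, 2].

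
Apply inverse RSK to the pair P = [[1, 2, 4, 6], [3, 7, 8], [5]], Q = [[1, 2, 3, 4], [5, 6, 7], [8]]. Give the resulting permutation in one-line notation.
1 5 7 8 3 4 6 2

Reverse the RSK construction: for i from n down to 1, find the cell of Q containing i, remove the entry at that cell from P, and reverse-bump it up through P; the value ejected from row 1 is w(i).

Step i=8: Q has 8 at row 3, column 1; remove 5 from row 3 of P and reverse-bump: 5 enters row 2 and ejects 3; 3 enters row 1 and ejects 2. So w(8) = 2. P is now [[1, 3, 4, 6], [5, 7, 8]].
Step i=7: Q has 7 at row 2, column 3; remove 8 from row 2 of P and reverse-bump: 8 enters row 1 and ejects 6. So w(7) = 6. P is now [[1, 3, 4, 8], [5, 7]].
Step i=6: Q has 6 at row 2, column 2; remove 7 from row 2 of P and reverse-bump: 7 enters row 1 and ejects 4. So w(6) = 4. P is now [[1, 3, 7, 8], [5]].
Step i=5: Q has 5 at row 2, column 1; remove 5 from row 2 of P and reverse-bump: 5 enters row 1 and ejects 3. So w(5) = 3. P is now [[1, 5, 7, 8]].
Step i=4: Q has 4 at row 1, column 4; remove that cell from P, ejecting 8. So w(4) = 8. P is now [[1, 5, 7]].
Step i=3: Q has 3 at row 1, column 3; remove that cell from P, ejecting 7. So w(3) = 7. P is now [[1, 5]].
Step i=2: Q has 2 at row 1, column 2; remove that cell from P, ejecting 5. So w(2) = 5. P is now [[1]].
Step i=1: Q has 1 at row 1, column 1; remove that cell from P, ejecting 1. So w(1) = 1. P is now [].

So w = 1 5 7 8 3 4 6 2.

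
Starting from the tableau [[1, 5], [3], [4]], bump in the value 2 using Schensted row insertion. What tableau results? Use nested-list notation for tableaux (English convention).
In row 1, 2 replaces 5 (the leftmost entry greater than 2); 5 is bumped to row 2. 5 is appended to row 2. The new tableau is [[1, 2], [3, 5], [4]].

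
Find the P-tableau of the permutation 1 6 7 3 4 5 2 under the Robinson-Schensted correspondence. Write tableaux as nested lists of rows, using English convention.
Insert 1: appended to row 1. P = [[1]].
Insert 6: appended to row 1. P = [[1, 6]].
Insert 7: appended to row 1. P = [[1, 6, 7]].
Insert 3: 3 bumps 6 from row 1; 6 starts row 2. P = [[1, 3, 7], [6]].
Insert 4: 4 bumps 7 from row 1; 7 appends to row 2. P = [[1, 3, 4], [6, 7]].
Insert 5: appended to row 1. P = [[1, 3, 4, 5], [6, 7]].
Insert 2: 2 bumps 3 from row 1; 3 bumps 6 from row 2; 6 starts row 3. P = [[1, 2, 4, 5], [3, 7], [6]].

So P = [[1, 2, 4, 5], [3, 7], [6]].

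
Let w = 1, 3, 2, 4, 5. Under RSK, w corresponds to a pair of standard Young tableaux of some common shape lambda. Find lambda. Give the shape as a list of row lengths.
[4, 1]

Row-insert each entry into an empty tableau.

After inserting 1: P = [[1]].
After inserting 3: P = [[1, 3]].
After inserting 2: P = [[1, 2], [3]].
After inserting 4: P = [[1, 2, 4], [3]].
After inserting 5: P = [[1, 2, 4, 5], [3]].

The final insertion tableau P = [[1, 2, 4, 5], [3]] has shape [4, 1].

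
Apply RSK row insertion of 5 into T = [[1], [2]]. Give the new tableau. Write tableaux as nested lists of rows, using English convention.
[[1, 5], [2]]

5 is larger than every entry of row 1, so it is appended to row 1. The new tableau is [[1, 5], [2]].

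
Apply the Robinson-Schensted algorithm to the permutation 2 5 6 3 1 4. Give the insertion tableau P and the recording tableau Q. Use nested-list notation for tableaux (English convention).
P = [[1, 3, 4], [2, 6], [5]], Q = [[1, 2, 3], [4, 6], [5]]

Insert each entry of the permutation into P by Schensted row insertion, recording in Q the position of each new cell.

Insert 2: appended to row 1. P = [[2]].
Insert 5: appended to row 1. P = [[2, 5]].
Insert 6: appended to row 1. P = [[2, 5, 6]].
Insert 3: 3 bumps 5 from row 1; 5 starts row 2. P = [[2, 3, 6], [5]].
Insert 1: 1 bumps 2 from row 1; 2 bumps 5 from row 2; 5 starts row 3. P = [[1, 3, 6], [2], [5]].
Insert 4: 4 bumps 6 from row 1; 6 appends to row 2. P = [[1, 3, 4], [2, 6], [5]].

So P = [[1, 3, 4], [2, 6], [5]], Q = [[1, 2, 3], [4, 6], [5]].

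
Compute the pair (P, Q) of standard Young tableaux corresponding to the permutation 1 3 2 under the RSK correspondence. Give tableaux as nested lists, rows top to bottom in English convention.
Insert each entry of the permutation into P by Schensted row insertion, recording in Q the position of each new cell.

Insert 1: appended to row 1. P = [[1]], Q = [[1]].
Insert 3: appended to row 1. P = [[1, 3]], Q = [[1, 2]].
Insert 2: 2 bumps 3 from row 1; 3 starts row 2. P = [[1, 2], [3]], Q = [[1, 2], [3]].

So P = [[1, 2], [3]], Q = [[1, 2], [3]].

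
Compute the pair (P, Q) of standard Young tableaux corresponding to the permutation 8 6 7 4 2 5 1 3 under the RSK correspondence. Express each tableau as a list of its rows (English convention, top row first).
Insert each entry of the permutation into P by Schensted row insertion, recording in Q the position of each new cell.

Insert 8: appended to row 1. P = [[8]], Q = [[1]].
Insert 6: 6 bumps 8 from row 1; 8 starts row 2. P = [[6], [8]], Q = [[1], [2]].
Insert 7: appended to row 1. P = [[6, 7], [8]], Q = [[1, 3], [2]].
Insert 4: 4 bumps 6 from row 1; 6 bumps 8 from row 2; 8 starts row 3. P = [[4, 7], [6], [8]], Q = [[1, 3], [2], [4]].
Insert 2: 2 bumps 4 from row 1; 4 bumps 6 from row 2; 6 bumps 8 from row 3; 8 starts row 4. P = [[2, 7], [4], [6], [8]], Q = [[1, 3], [2], [4], [5]].
Insert 5: 5 bumps 7 from row 1; 7 appends to row 2. P = [[2, 5], [4, 7], [6], [8]], Q = [[1, 3], [2, 6], [4], [5]].
Insert 1: 1 bumps 2 from row 1; 2 bumps 4 from row 2; 4 bumps 6 from row 3; 6 bumps 8 from row 4; 8 starts row 5. P = [[1, 5], [2, 7], [4], [6], [8]], Q = [[1, 3], [2, 6], [4], [5], [7]].
Insert 3: 3 bumps 5 from row 1; 5 bumps 7 from row 2; 7 appends to row 3. P = [[1, 3], [2, 5], [4, 7], [6], [8]], Q = [[1, 3], [2, 6], [4, 8], [5], [7]].

So P = [[1, 3], [2, 5], [4, 7], [6], [8]], Q = [[1, 3], [2, 6], [4, 8], [5], [7]].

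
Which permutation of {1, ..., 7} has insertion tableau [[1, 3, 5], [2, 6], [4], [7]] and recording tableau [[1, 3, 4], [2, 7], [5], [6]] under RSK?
Reverse the RSK construction: for i from n down to 1, find the cell of Q containing i, remove the entry at that cell from P, and reverse-bump it up through P; the value ejected from row 1 is w(i).

Step i=7: Q has 7 at row 2, column 2; remove 6 from row 2 of P and reverse-bump: 6 enters row 1 and ejects 5. So w(7) = 5. P is now [[1, 3, 6], [2], [4], [7]].
Step i=6: Q has 6 at row 4, column 1; remove 7 from row 4 of P and reverse-bump: 7 enters row 3 and ejects 4; 4 enters row 2 and ejects 2; 2 enters row 1 and ejects 1. So w(6) = 1. P is now [[2, 3, 6], [4], [7]].
Step i=5: Q has 5 at row 3, column 1; remove 7 from row 3 of P and reverse-bump: 7 enters row 2 and ejects 4; 4 enters row 1 and ejects 3. So w(5) = 3. P is now [[2, 4, 6], [7]].
Step i=4: Q has 4 at row 1, column 3; remove that cell from P, ejecting 6. So w(4) = 6. P is now [[2, 4], [7]].
Step i=3: Q has 3 at row 1, column 2; remove that cell from P, ejecting 4. So w(3) = 4. P is now [[2], [7]].
Step i=2: Q has 2 at row 2, column 1; remove 7 from row 2 of P and reverse-bump: 7 enters row 1 and ejects 2. So w(2) = 2. P is now [[7]].
Step i=1: Q has 1 at row 1, column 1; remove that cell from P, ejecting 7. So w(1) = 7. P is now [].

So w = 7 2 4 6 3 1 5.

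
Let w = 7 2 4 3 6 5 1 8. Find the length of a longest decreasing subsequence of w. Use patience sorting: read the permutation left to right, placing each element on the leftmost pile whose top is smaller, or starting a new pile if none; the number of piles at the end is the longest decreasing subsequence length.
4

7: new pile. tops = [7]
2: new pile. tops = [7, 2]
4: onto pile 2 (replacing 2). tops = [7, 4]
3: new pile. tops = [7, 4, 3]
6: onto pile 2 (replacing 4). tops = [7, 6, 3]
5: onto pile 3 (replacing 3). tops = [7, 6, 5]
1: new pile. tops = [7, 6, 5, 1]
8: onto pile 1 (replacing 7). tops = [8, 6, 5, 1]

4 piles, so the longest decreasing subsequence has length 4.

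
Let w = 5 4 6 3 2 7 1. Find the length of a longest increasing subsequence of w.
3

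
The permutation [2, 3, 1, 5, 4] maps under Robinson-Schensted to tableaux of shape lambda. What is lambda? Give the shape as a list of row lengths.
[3, 2]

Row-insert each entry into an empty tableau.

After inserting 2: P = [[2]].
After inserting 3: P = [[2, 3]].
After inserting 1: P = [[1, 3], [2]].
After inserting 5: P = [[1, 3, 5], [2]].
After inserting 4: P = [[1, 3, 4], [2, 5]].

The final insertion tableau P = [[1, 3, 4], [2, 5]] has shape [3, 2].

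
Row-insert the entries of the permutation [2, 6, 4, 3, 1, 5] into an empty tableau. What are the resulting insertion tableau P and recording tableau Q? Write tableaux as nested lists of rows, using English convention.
P = [[1, 3, 5], [2], [4], [6]], Q = [[1, 2, 6], [3], [4], [5]]

Insert each entry of the permutation into P by Schensted row insertion, recording in Q the position of each new cell.

Insert 2: appended to row 1. P = [[2]].
Insert 6: appended to row 1. P = [[2, 6]].
Insert 4: 4 bumps 6 from row 1; 6 starts row 2. P = [[2, 4], [6]].
Insert 3: 3 bumps 4 from row 1; 4 bumps 6 from row 2; 6 starts row 3. P = [[2, 3], [4], [6]].
Insert 1: 1 bumps 2 from row 1; 2 bumps 4 from row 2; 4 bumps 6 from row 3; 6 starts row 4. P = [[1, 3], [2], [4], [6]].
Insert 5: appended to row 1. P = [[1, 3, 5], [2], [4], [6]].

So P = [[1, 3, 5], [2], [4], [6]], Q = [[1, 2, 6], [3], [4], [5]].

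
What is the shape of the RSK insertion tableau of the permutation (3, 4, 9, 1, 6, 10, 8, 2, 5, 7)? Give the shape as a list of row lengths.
[4, 4, 2]

RSK row insertion gives P = [[1, 2, 5, 7], [3, 4, 6, 8], [9, 10]], which has shape [4, 4, 2].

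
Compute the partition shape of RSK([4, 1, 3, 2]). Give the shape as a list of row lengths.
Row-insert each entry into an empty tableau.

After inserting 4: P = [[4]].
After inserting 1: P = [[1], [4]].
After inserting 3: P = [[1, 3], [4]].
After inserting 2: P = [[1, 2], [3], [4]].

The final insertion tableau P = [[1, 2], [3], [4]] has shape [2, 1, 1].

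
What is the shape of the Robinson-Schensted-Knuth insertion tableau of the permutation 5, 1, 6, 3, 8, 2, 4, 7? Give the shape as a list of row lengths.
Row-insert each entry into an empty tableau.

After inserting 5: P = [[5]].
After inserting 1: P = [[1], [5]].
After inserting 6: P = [[1, 6], [5]].
After inserting 3: P = [[1, 3], [5, 6]].
After inserting 8: P = [[1, 3, 8], [5, 6]].
After inserting 2: P = [[1, 2, 8], [3, 6], [5]].
After inserting 4: P = [[1, 2, 4], [3, 6, 8], [5]].
After inserting 7: P = [[1, 2, 4, 7], [3, 6, 8], [5]].

The final insertion tableau P = [[1, 2, 4, 7], [3, 6, 8], [5]] has shape [4, 3, 1].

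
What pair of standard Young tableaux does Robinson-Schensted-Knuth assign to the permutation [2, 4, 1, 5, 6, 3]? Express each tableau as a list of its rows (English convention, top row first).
Insert each entry of the permutation into P by Schensted row insertion, recording in Q the position of each new cell.

Insert 2: appended to row 1. P = [[2]], Q = [[1]].
Insert 4: appended to row 1. P = [[2, 4]], Q = [[1, 2]].
Insert 1: 1 bumps 2 from row 1; 2 starts row 2. P = [[1, 4], [2]], Q = [[1, 2], [3]].
Insert 5: appended to row 1. P = [[1, 4, 5], [2]], Q = [[1, 2, 4], [3]].
Insert 6: appended to row 1. P = [[1, 4, 5, 6], [2]], Q = [[1, 2, 4, 5], [3]].
Insert 3: 3 bumps 4 from row 1; 4 appends to row 2. P = [[1, 3, 5, 6], [2, 4]], Q = [[1, 2, 4, 5], [3, 6]].

So P = [[1, 3, 5, 6], [2, 4]], Q = [[1, 2, 4, 5], [3, 6]].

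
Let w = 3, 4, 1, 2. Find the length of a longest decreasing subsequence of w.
2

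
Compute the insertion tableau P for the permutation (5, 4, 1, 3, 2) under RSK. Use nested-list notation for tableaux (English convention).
After inserting 5: P = [[5]].
After inserting 4: P = [[4], [5]].
After inserting 1: P = [[1], [4], [5]].
After inserting 3: P = [[1, 3], [4], [5]].
After inserting 2: P = [[1, 2], [3], [4], [5]].

So P = [[1, 2], [3], [4], [5]].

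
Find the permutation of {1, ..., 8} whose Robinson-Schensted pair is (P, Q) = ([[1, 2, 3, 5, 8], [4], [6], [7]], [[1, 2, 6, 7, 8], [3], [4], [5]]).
1 7 6 4 2 3 5 8

Reverse the RSK construction: for i from n down to 1, find the cell of Q containing i, remove the entry at that cell from P, and reverse-bump it up through P; the value ejected from row 1 is w(i).

Step i=8: Q has 8 at row 1, column 5; remove that cell from P, ejecting 8. So w(8) = 8. P is now [[1, 2, 3, 5], [4], [6], [7]].
Step i=7: Q has 7 at row 1, column 4; remove that cell from P, ejecting 5. So w(7) = 5. P is now [[1, 2, 3], [4], [6], [7]].
Step i=6: Q has 6 at row 1, column 3; remove that cell from P, ejecting 3. So w(6) = 3. P is now [[1, 2], [4], [6], [7]].
Step i=5: Q has 5 at row 4, column 1; remove 7 from row 4 of P and reverse-bump: 7 enters row 3 and ejects 6; 6 enters row 2 and ejects 4; 4 enters row 1 and ejects 2. So w(5) = 2. P is now [[1, 4], [6], [7]].
Step i=4: Q has 4 at row 3, column 1; remove 7 from row 3 of P and reverse-bump: 7 enters row 2 and ejects 6; 6 enters row 1 and ejects 4. So w(4) = 4. P is now [[1, 6], [7]].
Step i=3: Q has 3 at row 2, column 1; remove 7 from row 2 of P and reverse-bump: 7 enters row 1 and ejects 6. So w(3) = 6. P is now [[1, 7]].
Step i=2: Q has 2 at row 1, column 2; remove that cell from P, ejecting 7. So w(2) = 7. P is now [[1]].
Step i=1: Q has 1 at row 1, column 1; remove that cell from P, ejecting 1. So w(1) = 1. P is now [].

So w = 1 7 6 4 2 3 5 8.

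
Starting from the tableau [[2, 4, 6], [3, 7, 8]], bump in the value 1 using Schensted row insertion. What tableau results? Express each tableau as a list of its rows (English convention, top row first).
[[1, 4, 6], [2, 7, 8], [3]]

In row 1, 1 replaces 2 (the leftmost entry greater than 1); 2 is bumped to row 2. In row 2, 2 replaces 3 (the leftmost entry greater than 2); 3 is bumped to row 3. 3 starts a new row 3. The new tableau is [[1, 4, 6], [2, 7, 8], [3]].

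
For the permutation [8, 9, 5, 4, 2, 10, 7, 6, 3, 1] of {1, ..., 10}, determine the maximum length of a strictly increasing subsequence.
3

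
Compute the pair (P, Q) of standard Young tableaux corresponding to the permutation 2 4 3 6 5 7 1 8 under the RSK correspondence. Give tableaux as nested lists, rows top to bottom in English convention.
P = [[1, 3, 5, 7, 8], [2, 6], [4]], Q = [[1, 2, 4, 6, 8], [3, 5], [7]]

Insert each entry of the permutation into P by Schensted row insertion, recording in Q the position of each new cell.

Insert 2: appended to row 1. P = [[2]].
Insert 4: appended to row 1. P = [[2, 4]].
Insert 3: 3 bumps 4 from row 1; 4 starts row 2. P = [[2, 3], [4]].
Insert 6: appended to row 1. P = [[2, 3, 6], [4]].
Insert 5: 5 bumps 6 from row 1; 6 appends to row 2. P = [[2, 3, 5], [4, 6]].
Insert 7: appended to row 1. P = [[2, 3, 5, 7], [4, 6]].
Insert 1: 1 bumps 2 from row 1; 2 bumps 4 from row 2; 4 starts row 3. P = [[1, 3, 5, 7], [2, 6], [4]].
Insert 8: appended to row 1. P = [[1, 3, 5, 7, 8], [2, 6], [4]].

So P = [[1, 3, 5, 7, 8], [2, 6], [4]], Q = [[1, 2, 4, 6, 8], [3, 5], [7]].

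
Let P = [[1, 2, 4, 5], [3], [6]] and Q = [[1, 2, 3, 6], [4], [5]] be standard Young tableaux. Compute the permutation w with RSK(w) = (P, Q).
Reverse RSK: for i = n, n-1, ..., 1, locate i in Q, remove the corresponding corner cell from P, and reverse-bump its entry up through P; the value ejected from row 1 is w(i).

So w = 1 3 6 4 2 5.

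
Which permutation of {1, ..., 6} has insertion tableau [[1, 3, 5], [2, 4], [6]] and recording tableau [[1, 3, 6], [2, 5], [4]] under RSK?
Reverse the RSK construction: for i from n down to 1, find the cell of Q containing i, remove the entry at that cell from P, and reverse-bump it up through P; the value ejected from row 1 is w(i).

Step i=6: Q has 6 at row 1, column 3; remove that cell from P, ejecting 5. So w(6) = 5. P is now [[1, 3], [2, 4], [6]].
Step i=5: Q has 5 at row 2, column 2; remove 4 from row 2 of P and reverse-bump: 4 enters row 1 and ejects 3. So w(5) = 3. P is now [[1, 4], [2], [6]].
Step i=4: Q has 4 at row 3, column 1; remove 6 from row 3 of P and reverse-bump: 6 enters row 2 and ejects 2; 2 enters row 1 and ejects 1. So w(4) = 1. P is now [[2, 4], [6]].
Step i=3: Q has 3 at row 1, column 2; remove that cell from P, ejecting 4. So w(3) = 4. P is now [[2], [6]].
Step i=2: Q has 2 at row 2, column 1; remove 6 from row 2 of P and reverse-bump: 6 enters row 1 and ejects 2. So w(2) = 2. P is now [[6]].
Step i=1: Q has 1 at row 1, column 1; remove that cell from P, ejecting 6. So w(1) = 6. P is now [].

So w = 6 2 4 1 3 5.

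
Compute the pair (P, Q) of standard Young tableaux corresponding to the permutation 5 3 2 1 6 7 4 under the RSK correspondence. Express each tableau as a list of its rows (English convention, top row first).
P = [[1, 4, 7], [2, 6], [3], [5]], Q = [[1, 5, 6], [2, 7], [3], [4]]

Insert each entry of the permutation into P by Schensted row insertion, recording in Q the position of each new cell.

Insert 5: appended to row 1. P = [[5]].
Insert 3: 3 bumps 5 from row 1; 5 starts row 2. P = [[3], [5]].
Insert 2: 2 bumps 3 from row 1; 3 bumps 5 from row 2; 5 starts row 3. P = [[2], [3], [5]].
Insert 1: 1 bumps 2 from row 1; 2 bumps 3 from row 2; 3 bumps 5 from row 3; 5 starts row 4. P = [[1], [2], [3], [5]].
Insert 6: appended to row 1. P = [[1, 6], [2], [3], [5]].
Insert 7: appended to row 1. P = [[1, 6, 7], [2], [3], [5]].
Insert 4: 4 bumps 6 from row 1; 6 appends to row 2. P = [[1, 4, 7], [2, 6], [3], [5]].

So P = [[1, 4, 7], [2, 6], [3], [5]], Q = [[1, 5, 6], [2, 7], [3], [4]].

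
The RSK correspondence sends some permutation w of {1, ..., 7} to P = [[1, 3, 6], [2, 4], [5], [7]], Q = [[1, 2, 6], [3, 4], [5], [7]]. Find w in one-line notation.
Reverse the RSK construction: for i from n down to 1, find the cell of Q containing i, remove the entry at that cell from P, and reverse-bump it up through P; the value ejected from row 1 is w(i).

Step i=7: Q has 7 at row 4, column 1; remove 7 from row 4 of P and reverse-bump: 7 enters row 3 and ejects 5; 5 enters row 2 and ejects 4; 4 enters row 1 and ejects 3. So w(7) = 3. P is now [[1, 4, 6], [2, 5], [7]].
Step i=6: Q has 6 at row 1, column 3; remove that cell from P, ejecting 6. So w(6) = 6. P is now [[1, 4], [2, 5], [7]].
Step i=5: Q has 5 at row 3, column 1; remove 7 from row 3 of P and reverse-bump: 7 enters row 2 and ejects 5; 5 enters row 1 and ejects 4. So w(5) = 4. P is now [[1, 5], [2, 7]].
Step i=4: Q has 4 at row 2, column 2; remove 7 from row 2 of P and reverse-bump: 7 enters row 1 and ejects 5. So w(4) = 5. P is now [[1, 7], [2]].
Step i=3: Q has 3 at row 2, column 1; remove 2 from row 2 of P and reverse-bump: 2 enters row 1 and ejects 1. So w(3) = 1. P is now [[2, 7]].
Step i=2: Q has 2 at row 1, column 2; remove that cell from P, ejecting 7. So w(2) = 7. P is now [[2]].
Step i=1: Q has 1 at row 1, column 1; remove that cell from P, ejecting 2. So w(1) = 2. P is now [].

So w = 2 7 1 5 4 6 3.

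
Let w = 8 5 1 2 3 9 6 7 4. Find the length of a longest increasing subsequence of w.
5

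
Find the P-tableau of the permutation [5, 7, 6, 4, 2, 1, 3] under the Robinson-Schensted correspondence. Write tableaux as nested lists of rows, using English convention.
P = [[1, 3], [2, 6], [4], [5], [7]]

Insert 5: appended to row 1. P = [[5]].
Insert 7: appended to row 1. P = [[5, 7]].
Insert 6: 6 bumps 7 from row 1; 7 starts row 2. P = [[5, 6], [7]].
Insert 4: 4 bumps 5 from row 1; 5 bumps 7 from row 2; 7 starts row 3. P = [[4, 6], [5], [7]].
Insert 2: 2 bumps 4 from row 1; 4 bumps 5 from row 2; 5 bumps 7 from row 3; 7 starts row 4. P = [[2, 6], [4], [5], [7]].
Insert 1: 1 bumps 2 from row 1; 2 bumps 4 from row 2; 4 bumps 5 from row 3; 5 bumps 7 from row 4; 7 starts row 5. P = [[1, 6], [2], [4], [5], [7]].
Insert 3: 3 bumps 6 from row 1; 6 appends to row 2. P = [[1, 3], [2, 6], [4], [5], [7]].

So P = [[1, 3], [2, 6], [4], [5], [7]].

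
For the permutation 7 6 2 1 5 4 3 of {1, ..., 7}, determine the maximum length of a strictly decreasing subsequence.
5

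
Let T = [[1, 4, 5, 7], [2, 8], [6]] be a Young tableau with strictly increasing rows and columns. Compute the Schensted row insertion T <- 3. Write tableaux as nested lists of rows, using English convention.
In row 1, 3 replaces 4 (the leftmost entry greater than 3); 4 is bumped to row 2. In row 2, 4 replaces 8 (the leftmost entry greater than 4); 8 is bumped to row 3. 8 is appended to row 3. The new tableau is [[1, 3, 5, 7], [2, 4], [6, 8]].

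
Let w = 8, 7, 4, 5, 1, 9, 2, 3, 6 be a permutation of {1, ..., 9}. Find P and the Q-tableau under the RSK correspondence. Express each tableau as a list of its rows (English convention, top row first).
P = [[1, 2, 3, 6], [4, 5, 9], [7], [8]], Q = [[1, 4, 6, 9], [2, 7, 8], [3], [5]]

Insert each entry of the permutation into P by Schensted row insertion, recording in Q the position of each new cell.

Insert 8: appended to row 1. P = [[8]].
Insert 7: 7 bumps 8 from row 1; 8 starts row 2. P = [[7], [8]].
Insert 4: 4 bumps 7 from row 1; 7 bumps 8 from row 2; 8 starts row 3. P = [[4], [7], [8]].
Insert 5: appended to row 1. P = [[4, 5], [7], [8]].
Insert 1: 1 bumps 4 from row 1; 4 bumps 7 from row 2; 7 bumps 8 from row 3; 8 starts row 4. P = [[1, 5], [4], [7], [8]].
Insert 9: appended to row 1. P = [[1, 5, 9], [4], [7], [8]].
Insert 2: 2 bumps 5 from row 1; 5 appends to row 2. P = [[1, 2, 9], [4, 5], [7], [8]].
Insert 3: 3 bumps 9 from row 1; 9 appends to row 2. P = [[1, 2, 3], [4, 5, 9], [7], [8]].
Insert 6: appended to row 1. P = [[1, 2, 3, 6], [4, 5, 9], [7], [8]].

So P = [[1, 2, 3, 6], [4, 5, 9], [7], [8]], Q = [[1, 4, 6, 9], [2, 7, 8], [3], [5]].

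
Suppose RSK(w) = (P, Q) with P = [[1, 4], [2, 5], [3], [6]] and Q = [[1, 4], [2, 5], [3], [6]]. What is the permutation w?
6 3 2 5 4 1

Reverse the RSK construction: for i from n down to 1, find the cell of Q containing i, remove the entry at that cell from P, and reverse-bump it up through P; the value ejected from row 1 is w(i).

Step i=6: Q has 6 at row 4, column 1; remove 6 from row 4 of P and reverse-bump: 6 enters row 3 and ejects 3; 3 enters row 2 and ejects 2; 2 enters row 1 and ejects 1. So w(6) = 1. P is now [[2, 4], [3, 5], [6]].
Step i=5: Q has 5 at row 2, column 2; remove 5 from row 2 of P and reverse-bump: 5 enters row 1 and ejects 4. So w(5) = 4. P is now [[2, 5], [3], [6]].
Step i=4: Q has 4 at row 1, column 2; remove that cell from P, ejecting 5. So w(4) = 5. P is now [[2], [3], [6]].
Step i=3: Q has 3 at row 3, column 1; remove 6 from row 3 of P and reverse-bump: 6 enters row 2 and ejects 3; 3 enters row 1 and ejects 2. So w(3) = 2. P is now [[3], [6]].
Step i=2: Q has 2 at row 2, column 1; remove 6 from row 2 of P and reverse-bump: 6 enters row 1 and ejects 3. So w(2) = 3. P is now [[6]].
Step i=1: Q has 1 at row 1, column 1; remove that cell from P, ejecting 6. So w(1) = 6. P is now [].

So w = 6 3 2 5 4 1.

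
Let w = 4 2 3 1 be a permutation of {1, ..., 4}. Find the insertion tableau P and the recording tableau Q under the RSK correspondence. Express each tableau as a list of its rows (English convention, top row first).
Insert each entry of the permutation into P by Schensted row insertion, recording in Q the position of each new cell.

Insert 4: appended to row 1. P = [[4]].
Insert 2: 2 bumps 4 from row 1; 4 starts row 2. P = [[2], [4]].
Insert 3: appended to row 1. P = [[2, 3], [4]].
Insert 1: 1 bumps 2 from row 1; 2 bumps 4 from row 2; 4 starts row 3. P = [[1, 3], [2], [4]].

So P = [[1, 3], [2], [4]], Q = [[1, 3], [2], [4]].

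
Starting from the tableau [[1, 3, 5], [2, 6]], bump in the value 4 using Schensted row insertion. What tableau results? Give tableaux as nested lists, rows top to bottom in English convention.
[[1, 3, 4], [2, 5], [6]]

In row 1, 4 replaces 5 (the leftmost entry greater than 4); 5 is bumped to row 2. In row 2, 5 replaces 6 (the leftmost entry greater than 5); 6 is bumped to row 3. 6 starts a new row 3. The new tableau is [[1, 3, 4], [2, 5], [6]].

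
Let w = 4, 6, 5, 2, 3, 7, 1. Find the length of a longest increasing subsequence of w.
3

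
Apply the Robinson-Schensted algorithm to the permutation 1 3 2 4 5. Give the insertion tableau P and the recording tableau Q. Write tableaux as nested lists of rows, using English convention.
Insert each entry of the permutation into P by Schensted row insertion, recording in Q the position of each new cell.

Insert 1: appended to row 1. P = [[1]].
Insert 3: appended to row 1. P = [[1, 3]].
Insert 2: 2 bumps 3 from row 1; 3 starts row 2. P = [[1, 2], [3]].
Insert 4: appended to row 1. P = [[1, 2, 4], [3]].
Insert 5: appended to row 1. P = [[1, 2, 4, 5], [3]].

So P = [[1, 2, 4, 5], [3]], Q = [[1, 2, 4, 5], [3]].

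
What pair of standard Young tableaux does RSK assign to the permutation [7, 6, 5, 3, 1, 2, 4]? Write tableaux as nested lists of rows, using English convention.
P = [[1, 2, 4], [3], [5], [6], [7]], Q = [[1, 6, 7], [2], [3], [4], [5]]

Insert each entry of the permutation into P by Schensted row insertion, recording in Q the position of each new cell.

After inserting 7: P = [[7]].
After inserting 6: P = [[6], [7]].
After inserting 5: P = [[5], [6], [7]].
After inserting 3: P = [[3], [5], [6], [7]].
After inserting 1: P = [[1], [3], [5], [6], [7]].
After inserting 2: P = [[1, 2], [3], [5], [6], [7]].
After inserting 4: P = [[1, 2, 4], [3], [5], [6], [7]].

So P = [[1, 2, 4], [3], [5], [6], [7]], Q = [[1, 6, 7], [2], [3], [4], [5]].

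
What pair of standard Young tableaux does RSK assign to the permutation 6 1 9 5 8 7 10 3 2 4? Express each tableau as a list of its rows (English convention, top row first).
P = [[1, 2, 4, 10], [3, 7], [5, 8], [6], [9]], Q = [[1, 3, 5, 7], [2, 4], [6, 10], [8], [9]]

Insert each entry of the permutation into P by Schensted row insertion, recording in Q the position of each new cell.

After inserting 6: P = [[6]].
After inserting 1: P = [[1], [6]].
After inserting 9: P = [[1, 9], [6]].
After inserting 5: P = [[1, 5], [6, 9]].
After inserting 8: P = [[1, 5, 8], [6, 9]].
After inserting 7: P = [[1, 5, 7], [6, 8], [9]].
After inserting 10: P = [[1, 5, 7, 10], [6, 8], [9]].
After inserting 3: P = [[1, 3, 7, 10], [5, 8], [6], [9]].
After inserting 2: P = [[1, 2, 7, 10], [3, 8], [5], [6], [9]].
After inserting 4: P = [[1, 2, 4, 10], [3, 7], [5, 8], [6], [9]].

So P = [[1, 2, 4, 10], [3, 7], [5, 8], [6], [9]], Q = [[1, 3, 5, 7], [2, 4], [6, 10], [8], [9]].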